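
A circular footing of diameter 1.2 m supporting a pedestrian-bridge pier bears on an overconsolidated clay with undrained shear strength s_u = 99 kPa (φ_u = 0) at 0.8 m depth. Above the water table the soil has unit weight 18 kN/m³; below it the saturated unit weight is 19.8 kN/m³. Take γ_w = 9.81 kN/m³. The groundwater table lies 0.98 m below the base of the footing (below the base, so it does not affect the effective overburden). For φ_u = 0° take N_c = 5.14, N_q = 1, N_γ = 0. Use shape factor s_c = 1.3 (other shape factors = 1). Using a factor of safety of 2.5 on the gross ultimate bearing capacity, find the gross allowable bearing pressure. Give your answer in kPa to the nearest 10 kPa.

q_all ≈ 270 kPa

Effective surcharge at the founding depth q = γ·D_f = 18 × 0.8 = 14.4 kPa.
q_ult = c·N_c·s_c + q·N_q
     = 99 × 5.14 × 1.3 + 14.4 × 1
     = 661.52 + 14.4 = 675.92 kPa.
q_all = 675.92 / 2.5 = 270.37 kPa.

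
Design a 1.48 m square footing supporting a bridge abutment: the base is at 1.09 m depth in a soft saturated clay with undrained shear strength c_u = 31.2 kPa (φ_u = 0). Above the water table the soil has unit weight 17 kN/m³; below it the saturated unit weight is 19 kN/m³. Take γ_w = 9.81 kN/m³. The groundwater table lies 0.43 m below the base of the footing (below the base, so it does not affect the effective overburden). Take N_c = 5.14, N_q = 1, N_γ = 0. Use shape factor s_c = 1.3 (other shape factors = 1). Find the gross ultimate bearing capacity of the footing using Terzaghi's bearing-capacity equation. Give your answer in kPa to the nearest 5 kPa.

q_ult ≈ 225 kPa

Effective surcharge at the founding depth q = γ·D_f = 17 × 1.09 = 18.53 kPa.
q_ult = c·N_c·s_c + q·N_q
     = 31.2 × 5.14 × 1.3 + 18.53 × 1
     = 208.48 + 18.53 = 227.01 kPa.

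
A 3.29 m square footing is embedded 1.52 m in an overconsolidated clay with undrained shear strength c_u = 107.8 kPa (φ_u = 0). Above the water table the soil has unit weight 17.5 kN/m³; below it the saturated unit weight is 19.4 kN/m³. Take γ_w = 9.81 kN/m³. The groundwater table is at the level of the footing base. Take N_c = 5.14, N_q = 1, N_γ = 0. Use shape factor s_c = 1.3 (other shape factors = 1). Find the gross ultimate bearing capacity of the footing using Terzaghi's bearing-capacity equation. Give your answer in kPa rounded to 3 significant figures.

Effective surcharge at the founding depth q = γ·D_f = 17.5 × 1.52 = 26.6 kPa.
q_ult = c·N_c·s_c + q·N_q
     = 107.8 × 5.14 × 1.3 + 26.6 × 1
     = 720.32 + 26.6 = 746.92 kPa.

q_ult ≈ 747 kPa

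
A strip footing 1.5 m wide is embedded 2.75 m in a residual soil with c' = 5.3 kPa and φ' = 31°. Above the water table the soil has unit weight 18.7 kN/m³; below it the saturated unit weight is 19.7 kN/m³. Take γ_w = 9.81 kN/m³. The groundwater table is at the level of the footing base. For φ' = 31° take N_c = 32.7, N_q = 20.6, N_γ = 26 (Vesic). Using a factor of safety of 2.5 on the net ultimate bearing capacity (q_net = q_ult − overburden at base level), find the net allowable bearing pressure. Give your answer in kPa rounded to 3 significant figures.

q_all(net) ≈ 550 kPa

Effective surcharge at the founding depth q = γ·D_f = 18.7 × 2.75 = 51.425 kPa.
The water table coincides with the base, so in the self-weight term γ → γ' = 9.89 kN/m³.
q_ult = c·N_c + q·N_q + 0.5·γ·B·N_γ
     = 5.3 × 32.7 + 51.425 × 20.6 + 0.5 × 9.89 × 1.5 × 26
     = 173.31 + 1059.4 + 192.85 = 1425.5 kPa.
q_net = 1425.5 − 51.425 = 1374.1 kPa.
q_all(net) = 1374.1 / 2.5 = 549.64 kPa.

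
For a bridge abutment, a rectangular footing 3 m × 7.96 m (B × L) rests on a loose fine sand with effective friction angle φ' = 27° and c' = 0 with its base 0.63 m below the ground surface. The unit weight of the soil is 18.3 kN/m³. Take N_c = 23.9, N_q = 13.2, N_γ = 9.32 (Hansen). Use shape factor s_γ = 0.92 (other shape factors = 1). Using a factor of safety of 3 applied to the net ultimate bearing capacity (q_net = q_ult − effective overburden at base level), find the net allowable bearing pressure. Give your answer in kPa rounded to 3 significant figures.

q_all(net) ≈ 125 kPa

Overburden at base level: q = 18.3 × 0.63 = 11.529 kPa.
Surcharge term q·N_q = 11.529 × 13.2 = 152.18 kPa; self-weight term 0.5·γ·B·N_γ·s_γ = 0.5 × 18.3 × 3 × 9.32 × 0.92 = 235.37 kPa.
q_ult = 152.18 + 235.37 = 387.55 kPa.
Net ultimate: q_net = 387.55 − 11.529 = 376.02 kPa.
q_all(net) = 376.02 / 3 = 125.34 kPa.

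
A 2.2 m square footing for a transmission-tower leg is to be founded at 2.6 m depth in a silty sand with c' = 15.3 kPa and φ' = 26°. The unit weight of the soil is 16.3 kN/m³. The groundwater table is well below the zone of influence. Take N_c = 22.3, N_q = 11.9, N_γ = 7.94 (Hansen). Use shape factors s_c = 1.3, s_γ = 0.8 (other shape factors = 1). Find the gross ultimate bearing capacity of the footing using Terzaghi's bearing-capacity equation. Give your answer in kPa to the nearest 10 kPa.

q = γ·D_f = 16.3 × 2.6 = 42.38 kPa.
c·N_c·s_c = 15.3 × 22.3 × 1.3 = 443.55 kPa
q·N_q = 42.38 × 11.9 = 504.32 kPa
0.5·γ·B·N_γ·s_γ = 0.5 × 16.3 × 2.2 × 7.94 × 0.8 = 113.89 kPa
q_ult = 443.55 + 504.32 + 113.89 = 1061.8 kPa.

q_ult ≈ 1060 kPa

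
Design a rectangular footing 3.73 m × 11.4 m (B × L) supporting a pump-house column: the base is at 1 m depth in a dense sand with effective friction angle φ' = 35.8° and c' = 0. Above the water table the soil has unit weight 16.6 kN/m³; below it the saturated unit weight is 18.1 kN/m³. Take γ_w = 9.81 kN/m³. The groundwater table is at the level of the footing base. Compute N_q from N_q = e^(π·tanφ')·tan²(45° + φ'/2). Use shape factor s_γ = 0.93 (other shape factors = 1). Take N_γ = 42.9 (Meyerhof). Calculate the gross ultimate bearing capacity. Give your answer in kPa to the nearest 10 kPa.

tan35.8° = 0.7212, so N_q = e^(π×0.7212)·tan²(62.9°) = 9.639 × 3.819 = 36.81.
Effective surcharge at the founding depth q = γ·D_f = 16.6 × 1 = 16.6 kPa.
The water table coincides with the base, so in the self-weight term γ → γ' = 8.29 kN/m³.
q_ult = q·N_q + 0.5·γ·B·N_γ·s_γ
     = 16.6 × 36.808 + 0.5 × 8.29 × 3.73 × 42.9 × 0.93
     = 611.02 + 616.84 = 1227.9 kPa.

q_ult ≈ 1230 kPa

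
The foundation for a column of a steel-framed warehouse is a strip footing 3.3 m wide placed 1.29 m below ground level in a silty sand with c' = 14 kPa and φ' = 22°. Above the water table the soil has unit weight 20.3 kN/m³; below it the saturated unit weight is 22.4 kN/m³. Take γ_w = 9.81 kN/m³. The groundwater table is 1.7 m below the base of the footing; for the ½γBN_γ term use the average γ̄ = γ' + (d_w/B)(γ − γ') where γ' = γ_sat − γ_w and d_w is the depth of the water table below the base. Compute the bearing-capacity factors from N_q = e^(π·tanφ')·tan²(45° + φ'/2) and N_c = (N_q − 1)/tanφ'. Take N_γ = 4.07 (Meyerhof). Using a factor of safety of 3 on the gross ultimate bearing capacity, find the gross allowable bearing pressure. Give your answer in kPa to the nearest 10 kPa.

q_all ≈ 180 kPa

N_q = e^(π·tan22°)·tan²(56°) = 7.82; N_c = (N_q − 1)/tanφ' = 16.88.
Overburden at base level: q = 20.3 × 1.29 = 26.187 kPa.
The water table is 1.7 m below the base (< B = 3.3 m), so the ½γBN_γ term uses γ̄ = γ' + (d_w/B)(γ − γ') = 12.59 + (1.7/3.3)(20.3 − 12.59) = 16.562 kN/m³.
Cohesion term c·N_c = 14 × 16.883 = 236.36 kPa; surcharge term q·N_q = 26.187 × 7.8211 = 204.81 kPa; self-weight term 0.5·γ·B·N_γ = 0.5 × 16.562 × 3.3 × 4.07 = 111.22 kPa.
q_ult = 236.36 + 204.81 + 111.22 = 552.39 kPa.
q_all = 552.39 / 3 = 184.13 kPa.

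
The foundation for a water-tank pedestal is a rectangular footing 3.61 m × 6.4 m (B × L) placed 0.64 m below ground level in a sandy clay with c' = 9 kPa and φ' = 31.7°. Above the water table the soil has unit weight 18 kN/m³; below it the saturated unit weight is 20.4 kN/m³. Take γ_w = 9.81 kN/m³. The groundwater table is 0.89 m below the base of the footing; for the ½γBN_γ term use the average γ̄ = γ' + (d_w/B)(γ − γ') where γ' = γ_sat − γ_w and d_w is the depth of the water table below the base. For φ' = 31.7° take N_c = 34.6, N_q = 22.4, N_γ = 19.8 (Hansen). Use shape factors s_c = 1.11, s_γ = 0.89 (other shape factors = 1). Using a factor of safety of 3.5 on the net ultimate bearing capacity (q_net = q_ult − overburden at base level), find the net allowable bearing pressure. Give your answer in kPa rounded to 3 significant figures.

q = γ·D_f = 18 × 0.64 = 11.52 kPa.
γ' = 10.59 kN/m³; averaging over the depth B below the base, γ̄ = γ' + (d_w/B)(γ − γ') = 12.417 kN/m³.
c·N_c·s_c = 9 × 34.6 × 1.11 = 345.65 kPa
q·N_q = 11.52 × 22.4 = 258.05 kPa
0.5·γ·B·N_γ·s_γ = 0.5 × 12.417 × 3.61 × 19.8 × 0.89 = 394.95 kPa
q_ult = 345.65 + 258.05 + 394.95 = 998.65 kPa.
q_net = 998.65 − 11.52 = 987.13 kPa.
q_all(net) = 987.13 / 3.5 = 282.04 kPa.

q_all(net) ≈ 282 kPa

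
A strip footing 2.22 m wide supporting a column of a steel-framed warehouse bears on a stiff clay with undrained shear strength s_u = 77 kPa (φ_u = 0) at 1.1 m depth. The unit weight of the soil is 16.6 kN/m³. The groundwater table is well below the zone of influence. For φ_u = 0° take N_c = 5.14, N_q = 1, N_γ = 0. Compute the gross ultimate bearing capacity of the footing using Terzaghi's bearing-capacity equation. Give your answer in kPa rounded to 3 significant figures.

Effective surcharge at the founding depth q = γ·D_f = 16.6 × 1.1 = 18.26 kPa.
q_ult = c·N_c + q·N_q
     = 77 × 5.14 + 18.26 × 1
     = 395.78 + 18.26 = 414.04 kPa.

q_ult ≈ 414 kPa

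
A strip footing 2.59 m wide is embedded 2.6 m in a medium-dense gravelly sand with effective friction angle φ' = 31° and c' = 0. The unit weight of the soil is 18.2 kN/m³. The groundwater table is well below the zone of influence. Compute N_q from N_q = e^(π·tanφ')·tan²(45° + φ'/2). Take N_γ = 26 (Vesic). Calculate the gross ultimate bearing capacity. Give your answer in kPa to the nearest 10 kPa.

tan31° = 0.6009, so N_q = e^(π×0.6009)·tan²(60.5°) = 6.604 × 3.124 = 20.63.
Effective surcharge at the founding depth q = γ·D_f = 18.2 × 2.6 = 47.32 kPa.
q_ult = q·N_q + 0.5·γ·B·N_γ
     = 47.32 × 20.631 + 0.5 × 18.2 × 2.59 × 26
     = 976.25 + 612.79 = 1589 kPa.

q_ult ≈ 1590 kPa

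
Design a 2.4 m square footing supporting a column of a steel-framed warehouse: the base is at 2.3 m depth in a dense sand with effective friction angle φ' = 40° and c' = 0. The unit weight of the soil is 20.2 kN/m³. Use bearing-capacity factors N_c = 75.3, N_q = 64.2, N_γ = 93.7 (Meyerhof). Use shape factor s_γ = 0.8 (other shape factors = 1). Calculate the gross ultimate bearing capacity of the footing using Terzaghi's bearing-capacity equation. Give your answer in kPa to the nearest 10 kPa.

Effective surcharge at the founding depth q = γ·D_f = 20.2 × 2.3 = 46.46 kPa.
q_ult = q·N_q + 0.5·γ·B·N_γ·s_γ
     = 46.46 × 64.2 + 0.5 × 20.2 × 2.4 × 93.7 × 0.8
     = 2982.7 + 1817 = 4799.8 kPa.

q_ult ≈ 4800 kPa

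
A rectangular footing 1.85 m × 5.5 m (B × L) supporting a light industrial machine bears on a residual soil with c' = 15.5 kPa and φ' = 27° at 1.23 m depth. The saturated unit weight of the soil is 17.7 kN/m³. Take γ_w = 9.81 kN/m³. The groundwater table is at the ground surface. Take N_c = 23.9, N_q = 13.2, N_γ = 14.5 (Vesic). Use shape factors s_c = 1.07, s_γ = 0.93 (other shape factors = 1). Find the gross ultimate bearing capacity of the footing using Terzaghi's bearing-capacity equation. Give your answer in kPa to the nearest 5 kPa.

γ' = 17.7 − 9.81 = 7.89 kN/m³ (submerged throughout). q = 7.89 × 1.23 = 9.7047 kPa; the same γ' applies in the ½γBN_γ term.
c·N_c·s_c = 15.5 × 23.9 × 1.07 = 396.38 kPa
q·N_q = 9.7047 × 13.2 = 128.1 kPa
0.5·γ·B·N_γ·s_γ = 0.5 × 7.89 × 1.85 × 14.5 × 0.93 = 98.417 kPa
q_ult = 396.38 + 128.1 + 98.417 = 622.9 kPa.

q_ult ≈ 625 kPa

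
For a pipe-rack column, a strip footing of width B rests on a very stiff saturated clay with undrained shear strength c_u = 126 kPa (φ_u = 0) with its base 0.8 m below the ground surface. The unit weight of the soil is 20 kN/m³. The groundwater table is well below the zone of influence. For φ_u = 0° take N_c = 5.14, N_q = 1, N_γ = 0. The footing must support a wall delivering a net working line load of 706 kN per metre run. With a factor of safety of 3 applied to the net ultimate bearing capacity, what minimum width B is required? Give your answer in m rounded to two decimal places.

q = γ·D_f = 20 × 0.8 = 16 kPa.
c·N_c = 126 × 5.14 = 647.64 kPa
q·N_q = 16 × 1 = 16 kPa
q_ult = 647.64 + 16 = 663.64 kPa.
For φ = 0 the ½γBN_γ term vanishes, so q_ult is independent of B. q_net = 663.64 − 16 = 647.64 kPa; q_all(net) = 647.64/3 = 215.88 kPa.
Required width B = w / q_all(net) = 706 / 215.88 = 3.27 m.

B = 3.27 m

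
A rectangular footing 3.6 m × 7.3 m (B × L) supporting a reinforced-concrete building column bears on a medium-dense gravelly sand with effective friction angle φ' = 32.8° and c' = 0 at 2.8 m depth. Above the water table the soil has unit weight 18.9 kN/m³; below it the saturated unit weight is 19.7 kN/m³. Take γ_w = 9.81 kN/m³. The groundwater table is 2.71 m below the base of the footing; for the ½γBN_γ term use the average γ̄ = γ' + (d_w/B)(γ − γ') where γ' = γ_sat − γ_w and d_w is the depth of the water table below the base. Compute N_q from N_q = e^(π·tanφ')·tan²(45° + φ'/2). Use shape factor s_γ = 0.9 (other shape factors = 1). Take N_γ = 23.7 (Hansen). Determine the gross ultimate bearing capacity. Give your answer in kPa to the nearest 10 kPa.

q_ult ≈ 1990 kPa

tan32.8° = 0.6445, so N_q = e^(π×0.6445)·tan²(61.4°) = 7.573 × 3.364 = 25.48.
Overburden at base level: q = 18.9 × 2.8 = 52.92 kPa.
The water table is 2.71 m below the base (< B = 3.6 m), so the ½γBN_γ term uses γ̄ = γ' + (d_w/B)(γ − γ') = 9.89 + (2.71/3.6)(18.9 − 9.89) = 16.673 kN/m³.
Surcharge term q·N_q = 52.92 × 25.477 = 1348.2 kPa; self-weight term 0.5·γ·B·N_γ·s_γ = 0.5 × 16.673 × 3.6 × 23.7 × 0.9 = 640.13 kPa.
q_ult = 1348.2 + 640.13 = 1988.3 kPa.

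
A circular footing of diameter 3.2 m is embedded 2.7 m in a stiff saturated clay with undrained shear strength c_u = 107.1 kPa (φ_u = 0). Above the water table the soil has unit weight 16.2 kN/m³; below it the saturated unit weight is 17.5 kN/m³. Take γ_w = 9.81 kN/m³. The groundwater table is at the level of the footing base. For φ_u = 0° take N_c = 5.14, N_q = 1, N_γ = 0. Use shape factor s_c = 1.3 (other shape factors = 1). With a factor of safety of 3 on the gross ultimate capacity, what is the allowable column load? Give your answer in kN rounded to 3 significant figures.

Effective surcharge at the founding depth q = γ·D_f = 16.2 × 2.7 = 43.74 kPa.
q_ult = c·N_c·s_c + q·N_q
     = 107.1 × 5.14 × 1.3 + 43.74 × 1
     = 715.64 + 43.74 = 759.38 kPa.
Gross allowable pressure q_all = 759.38 / 3 = 253.13 kPa.
Footing area = 8.0425 m², so allowable column load = 253.13 × 8.0425 = 2035.8 kN.

P_all ≈ 2040 kN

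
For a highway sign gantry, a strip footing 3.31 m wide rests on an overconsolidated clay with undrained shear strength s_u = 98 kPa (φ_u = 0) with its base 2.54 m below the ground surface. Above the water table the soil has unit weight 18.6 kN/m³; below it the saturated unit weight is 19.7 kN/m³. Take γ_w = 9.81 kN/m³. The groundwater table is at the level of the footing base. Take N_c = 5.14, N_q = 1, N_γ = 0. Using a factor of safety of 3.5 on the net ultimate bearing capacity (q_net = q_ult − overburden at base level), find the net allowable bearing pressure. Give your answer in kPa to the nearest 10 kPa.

q = γ·D_f = 18.6 × 2.54 = 47.244 kPa.
c·N_c = 98 × 5.14 = 503.72 kPa
q·N_q = 47.244 × 1 = 47.244 kPa
q_ult = 503.72 + 47.244 = 550.96 kPa.
q_net = 550.96 − 47.244 = 503.72 kPa.
q_all(net) = 503.72 / 3.5 = 143.92 kPa.

q_all(net) ≈ 140 kPa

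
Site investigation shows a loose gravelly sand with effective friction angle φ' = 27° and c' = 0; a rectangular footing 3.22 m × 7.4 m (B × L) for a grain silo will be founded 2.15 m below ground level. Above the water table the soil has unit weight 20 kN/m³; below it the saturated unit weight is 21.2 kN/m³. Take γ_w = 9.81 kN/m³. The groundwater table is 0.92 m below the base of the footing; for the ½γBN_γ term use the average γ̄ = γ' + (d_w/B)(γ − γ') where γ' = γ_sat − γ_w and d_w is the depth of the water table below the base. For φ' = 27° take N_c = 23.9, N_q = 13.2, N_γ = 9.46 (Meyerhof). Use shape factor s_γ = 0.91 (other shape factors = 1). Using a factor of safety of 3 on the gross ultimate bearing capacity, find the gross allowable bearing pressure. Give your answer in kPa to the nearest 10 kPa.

q = γ·D_f = 20 × 2.15 = 43 kPa.
γ' = 11.39 kN/m³; averaging over the depth B below the base, γ̄ = γ' + (d_w/B)(γ − γ') = 13.85 kN/m³.
q·N_q = 43 × 13.2 = 567.6 kPa
0.5·γ·B·N_γ·s_γ = 0.5 × 13.85 × 3.22 × 9.46 × 0.91 = 191.96 kPa
q_ult = 567.6 + 191.96 = 759.56 kPa.
q_all = 759.56 / 3 = 253.19 kPa.

q_all ≈ 250 kPa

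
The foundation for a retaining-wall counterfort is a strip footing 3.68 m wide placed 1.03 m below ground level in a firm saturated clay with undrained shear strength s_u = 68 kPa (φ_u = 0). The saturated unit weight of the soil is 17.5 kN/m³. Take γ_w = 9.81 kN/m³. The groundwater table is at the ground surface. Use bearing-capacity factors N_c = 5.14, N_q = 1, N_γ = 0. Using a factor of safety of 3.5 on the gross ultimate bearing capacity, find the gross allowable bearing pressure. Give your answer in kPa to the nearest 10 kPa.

With the water table at the surface the whole profile is submerged: γ' = 17.5 − 9.81 = 7.69 kN/m³, so q = γ'·D_f = 7.9207 kPa.
q_ult = c·N_c + q·N_q
     = 68 × 5.14 + 7.9207 × 1
     = 349.52 + 7.9207 = 357.44 kPa.
q_all = 357.44 / 3.5 = 102.13 kPa.

q_all ≈ 100 kPa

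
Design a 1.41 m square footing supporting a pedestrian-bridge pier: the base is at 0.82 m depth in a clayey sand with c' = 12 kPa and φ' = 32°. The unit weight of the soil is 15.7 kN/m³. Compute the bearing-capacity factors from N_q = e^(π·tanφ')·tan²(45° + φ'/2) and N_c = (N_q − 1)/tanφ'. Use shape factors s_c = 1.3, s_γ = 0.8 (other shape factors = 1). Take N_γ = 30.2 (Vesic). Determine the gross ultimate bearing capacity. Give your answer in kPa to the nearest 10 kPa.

q_ult ≈ 1120 kPa

tan32° = 0.6249, so N_q = e^(π×0.6249)·tan²(61°) = 7.121 × 3.255 = 23.18.
N_c = (23.18 − 1)/tan32° = 35.49.
q = γ·D_f = 15.7 × 0.82 = 12.874 kPa.
c·N_c·s_c = 12 × 35.49 × 1.3 = 553.65 kPa
q·N_q = 12.874 × 23.177 = 298.38 kPa
0.5·γ·B·N_γ·s_γ = 0.5 × 15.7 × 1.41 × 30.2 × 0.8 = 267.41 kPa
q_ult = 553.65 + 298.38 + 267.41 = 1119.4 kPa.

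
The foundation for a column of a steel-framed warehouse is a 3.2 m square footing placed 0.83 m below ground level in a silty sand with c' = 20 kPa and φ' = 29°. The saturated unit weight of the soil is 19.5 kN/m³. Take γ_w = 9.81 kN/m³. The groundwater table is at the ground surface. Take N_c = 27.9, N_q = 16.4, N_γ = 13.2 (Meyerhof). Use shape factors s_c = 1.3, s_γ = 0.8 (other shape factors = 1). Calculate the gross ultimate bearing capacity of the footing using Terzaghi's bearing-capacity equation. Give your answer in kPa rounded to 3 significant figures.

γ' = 19.5 − 9.81 = 9.69 kN/m³ (submerged throughout). q = 9.69 × 0.83 = 8.0427 kPa; the same γ' applies in the ½γBN_γ term.
c·N_c·s_c = 20 × 27.9 × 1.3 = 725.4 kPa
q·N_q = 8.0427 × 16.4 = 131.9 kPa
0.5·γ·B·N_γ·s_γ = 0.5 × 9.69 × 3.2 × 13.2 × 0.8 = 163.72 kPa
q_ult = 725.4 + 131.9 + 163.72 = 1021 kPa.

q_ult ≈ 1020 kPa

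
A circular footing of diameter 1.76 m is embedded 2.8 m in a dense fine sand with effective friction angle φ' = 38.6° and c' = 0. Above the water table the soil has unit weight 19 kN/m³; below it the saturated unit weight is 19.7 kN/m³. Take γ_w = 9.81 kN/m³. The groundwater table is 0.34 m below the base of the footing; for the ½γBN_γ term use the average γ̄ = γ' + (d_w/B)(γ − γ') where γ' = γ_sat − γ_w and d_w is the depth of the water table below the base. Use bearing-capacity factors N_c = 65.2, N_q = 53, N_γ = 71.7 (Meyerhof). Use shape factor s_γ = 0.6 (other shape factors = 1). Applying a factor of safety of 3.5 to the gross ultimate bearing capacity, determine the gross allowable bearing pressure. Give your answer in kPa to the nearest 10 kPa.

Effective surcharge at the founding depth q = γ·D_f = 19 × 2.8 = 53.2 kPa.
With d_w = 0.34 m < B, γ̄ = 9.89 + (0.34/1.76) × (19 − 9.89) = 11.65 kN/m³.
q_ult = q·N_q + 0.5·γ·B·N_γ·s_γ
     = 53.2 × 53 + 0.5 × 11.65 × 1.76 × 71.7 × 0.6
     = 2819.6 + 441.04 = 3260.6 kPa.
q_all = q_ult / FS = 3260.6 / 3.5 = 931.61 kPa.

q_all ≈ 930 kPa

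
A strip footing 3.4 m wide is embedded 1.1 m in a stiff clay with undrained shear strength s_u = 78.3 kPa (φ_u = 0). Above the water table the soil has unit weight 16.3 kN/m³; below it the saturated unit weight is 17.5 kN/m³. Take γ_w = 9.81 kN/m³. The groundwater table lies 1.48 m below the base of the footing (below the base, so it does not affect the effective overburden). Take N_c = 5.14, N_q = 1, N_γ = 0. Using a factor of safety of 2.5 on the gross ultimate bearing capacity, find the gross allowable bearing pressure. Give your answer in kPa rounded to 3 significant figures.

q_all ≈ 168 kPa

q = γ·D_f = 16.3 × 1.1 = 17.93 kPa.
c·N_c = 78.3 × 5.14 = 402.46 kPa
q·N_q = 17.93 × 1 = 17.93 kPa
q_ult = 402.46 + 17.93 = 420.39 kPa.
q_all = 420.39 / 2.5 = 168.16 kPa.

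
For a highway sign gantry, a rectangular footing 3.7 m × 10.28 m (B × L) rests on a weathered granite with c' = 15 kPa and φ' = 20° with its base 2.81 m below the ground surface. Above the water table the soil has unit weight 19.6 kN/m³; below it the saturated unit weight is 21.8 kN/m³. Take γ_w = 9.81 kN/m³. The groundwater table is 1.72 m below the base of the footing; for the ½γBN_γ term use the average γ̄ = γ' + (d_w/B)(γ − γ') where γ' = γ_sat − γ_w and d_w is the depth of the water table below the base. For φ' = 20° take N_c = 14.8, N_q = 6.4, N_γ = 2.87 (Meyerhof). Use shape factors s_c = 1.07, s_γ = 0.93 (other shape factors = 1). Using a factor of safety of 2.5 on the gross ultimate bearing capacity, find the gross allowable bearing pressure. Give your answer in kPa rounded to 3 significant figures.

Effective surcharge at the founding depth q = γ·D_f = 19.6 × 2.81 = 55.076 kPa.
With d_w = 1.72 m < B, γ̄ = 11.99 + (1.72/3.7) × (19.6 − 11.99) = 15.528 kN/m³.
q_ult = c·N_c·s_c + q·N_q + 0.5·γ·B·N_γ·s_γ
     = 15 × 14.8 × 1.07 + 55.076 × 6.4 + 0.5 × 15.528 × 3.7 × 2.87 × 0.93
     = 237.54 + 352.49 + 76.673 = 666.7 kPa.
q_all = 666.7 / 2.5 = 266.68 kPa.

q_all ≈ 267 kPa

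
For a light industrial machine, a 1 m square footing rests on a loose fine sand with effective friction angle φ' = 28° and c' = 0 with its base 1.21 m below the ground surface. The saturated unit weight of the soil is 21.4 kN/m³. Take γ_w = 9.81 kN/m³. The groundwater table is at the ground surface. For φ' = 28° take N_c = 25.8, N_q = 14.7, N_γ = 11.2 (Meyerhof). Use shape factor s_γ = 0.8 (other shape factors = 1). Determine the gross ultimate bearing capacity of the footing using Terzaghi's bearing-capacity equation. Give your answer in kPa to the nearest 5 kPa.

γ' = 21.4 − 9.81 = 11.59 kN/m³ (submerged throughout). q = 11.59 × 1.21 = 14.024 kPa; the same γ' applies in the ½γBN_γ term.
q·N_q = 14.024 × 14.7 = 206.15 kPa
0.5·γ·B·N_γ·s_γ = 0.5 × 11.59 × 1 × 11.2 × 0.8 = 51.923 kPa
q_ult = 206.15 + 51.923 = 258.07 kPa.

q_ult ≈ 260 kPa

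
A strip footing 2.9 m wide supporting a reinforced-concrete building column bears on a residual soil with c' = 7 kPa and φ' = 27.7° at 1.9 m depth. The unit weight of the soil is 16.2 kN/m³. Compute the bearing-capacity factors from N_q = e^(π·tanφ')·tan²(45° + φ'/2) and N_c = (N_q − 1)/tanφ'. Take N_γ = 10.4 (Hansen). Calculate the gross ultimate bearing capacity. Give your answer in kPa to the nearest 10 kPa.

tan27.7° = 0.525, so N_q = e^(π×0.525)·tan²(58.85°) = 5.204 × 2.737 = 14.24.
N_c = (14.24 − 1)/tan27.7° = 25.23.
Effective surcharge at the founding depth q = γ·D_f = 16.2 × 1.9 = 30.78 kPa.
q_ult = c·N_c + q·N_q + 0.5·γ·B·N_γ
     = 7 × 25.226 + 30.78 × 14.244 + 0.5 × 16.2 × 2.9 × 10.4
     = 176.58 + 438.42 + 244.3 = 859.3 kPa.

q_ult ≈ 860 kPa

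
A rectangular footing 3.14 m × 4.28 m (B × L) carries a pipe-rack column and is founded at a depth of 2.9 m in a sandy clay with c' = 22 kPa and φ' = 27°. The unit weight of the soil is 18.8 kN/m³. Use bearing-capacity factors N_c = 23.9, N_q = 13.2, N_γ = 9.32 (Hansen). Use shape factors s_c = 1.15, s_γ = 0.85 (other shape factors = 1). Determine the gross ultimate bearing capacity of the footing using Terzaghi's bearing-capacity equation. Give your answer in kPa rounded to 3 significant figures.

Overburden at base level: q = 18.8 × 2.9 = 54.52 kPa.
Cohesion term c·N_c·s_c = 22 × 23.9 × 1.15 = 604.67 kPa; surcharge term q·N_q = 54.52 × 13.2 = 719.66 kPa; self-weight term 0.5·γ·B·N_γ·s_γ = 0.5 × 18.8 × 3.14 × 9.32 × 0.85 = 233.83 kPa.
q_ult = 604.67 + 719.66 + 233.83 = 1558.2 kPa.

q_ult ≈ 1560 kPa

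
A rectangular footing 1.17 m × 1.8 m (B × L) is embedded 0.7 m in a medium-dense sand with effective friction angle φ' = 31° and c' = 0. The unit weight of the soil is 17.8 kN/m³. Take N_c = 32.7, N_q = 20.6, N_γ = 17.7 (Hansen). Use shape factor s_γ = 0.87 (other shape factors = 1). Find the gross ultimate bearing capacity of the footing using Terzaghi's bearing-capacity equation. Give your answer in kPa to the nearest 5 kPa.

Overburden at base level: q = 17.8 × 0.7 = 12.46 kPa.
Surcharge term q·N_q = 12.46 × 20.6 = 256.68 kPa; self-weight term 0.5·γ·B·N_γ·s_γ = 0.5 × 17.8 × 1.17 × 17.7 × 0.87 = 160.35 kPa.
q_ult = 256.68 + 160.35 = 417.03 kPa.

q_ult ≈ 415 kPa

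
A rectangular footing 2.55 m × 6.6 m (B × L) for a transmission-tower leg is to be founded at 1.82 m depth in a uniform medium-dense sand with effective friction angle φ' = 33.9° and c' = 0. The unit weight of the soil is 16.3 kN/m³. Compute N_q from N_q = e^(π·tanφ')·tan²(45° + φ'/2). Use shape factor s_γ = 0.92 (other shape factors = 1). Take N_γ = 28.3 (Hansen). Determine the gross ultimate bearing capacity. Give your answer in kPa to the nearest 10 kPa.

q_ult ≈ 1400 kPa

tan33.9° = 0.672, so N_q = e^(π×0.672)·tan²(61.95°) = 8.257 × 3.522 = 29.08.
q = γ·D_f = 16.3 × 1.82 = 29.666 kPa.
q·N_q = 29.666 × 29.083 = 862.79 kPa
0.5·γ·B·N_γ·s_γ = 0.5 × 16.3 × 2.55 × 28.3 × 0.92 = 541.09 kPa
q_ult = 862.79 + 541.09 = 1403.9 kPa.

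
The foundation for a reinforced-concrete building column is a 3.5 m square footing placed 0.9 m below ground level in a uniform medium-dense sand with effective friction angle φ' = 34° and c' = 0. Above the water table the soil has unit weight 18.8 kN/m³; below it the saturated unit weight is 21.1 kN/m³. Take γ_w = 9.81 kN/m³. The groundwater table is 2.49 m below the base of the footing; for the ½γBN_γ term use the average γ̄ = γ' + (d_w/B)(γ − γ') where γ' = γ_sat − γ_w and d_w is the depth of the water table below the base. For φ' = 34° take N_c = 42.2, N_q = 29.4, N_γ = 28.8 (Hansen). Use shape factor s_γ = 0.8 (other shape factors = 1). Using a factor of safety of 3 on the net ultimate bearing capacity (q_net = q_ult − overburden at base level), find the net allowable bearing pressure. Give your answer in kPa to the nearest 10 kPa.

Overburden at base level: q = 18.8 × 0.9 = 16.92 kPa.
The water table is 2.49 m below the base (< B = 3.5 m), so the ½γBN_γ term uses γ̄ = γ' + (d_w/B)(γ − γ') = 11.29 + (2.49/3.5)(18.8 − 11.29) = 16.633 kN/m³.
Surcharge term q·N_q = 16.92 × 29.4 = 497.45 kPa; self-weight term 0.5·γ·B·N_γ·s_γ = 0.5 × 16.633 × 3.5 × 28.8 × 0.8 = 670.64 kPa.
q_ult = 497.45 + 670.64 = 1168.1 kPa.
q_net = 1168.1 − 16.92 = 1151.2 kPa.
q_all(net) = 1151.2 / 3 = 383.72 kPa.

q_all(net) ≈ 380 kPa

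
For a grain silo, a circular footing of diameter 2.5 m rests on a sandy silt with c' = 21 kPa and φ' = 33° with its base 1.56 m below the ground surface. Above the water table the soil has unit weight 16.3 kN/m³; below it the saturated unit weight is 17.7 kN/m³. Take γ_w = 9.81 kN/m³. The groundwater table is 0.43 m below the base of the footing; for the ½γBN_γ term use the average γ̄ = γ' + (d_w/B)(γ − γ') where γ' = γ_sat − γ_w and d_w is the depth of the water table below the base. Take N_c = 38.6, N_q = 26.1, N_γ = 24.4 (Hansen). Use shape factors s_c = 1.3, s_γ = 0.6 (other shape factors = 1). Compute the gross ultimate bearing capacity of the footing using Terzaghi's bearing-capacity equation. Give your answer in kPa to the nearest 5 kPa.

q_ult ≈ 1890 kPa

q = γ·D_f = 16.3 × 1.56 = 25.428 kPa.
γ' = 7.89 kN/m³; averaging over the depth B below the base, γ̄ = γ' + (d_w/B)(γ − γ') = 9.3365 kN/m³.
c·N_c·s_c = 21 × 38.6 × 1.3 = 1053.8 kPa
q·N_q = 25.428 × 26.1 = 663.67 kPa
0.5·γ·B·N_γ·s_γ = 0.5 × 9.3365 × 2.5 × 24.4 × 0.6 = 170.86 kPa
q_ult = 1053.8 + 663.67 + 170.86 = 1888.3 kPa.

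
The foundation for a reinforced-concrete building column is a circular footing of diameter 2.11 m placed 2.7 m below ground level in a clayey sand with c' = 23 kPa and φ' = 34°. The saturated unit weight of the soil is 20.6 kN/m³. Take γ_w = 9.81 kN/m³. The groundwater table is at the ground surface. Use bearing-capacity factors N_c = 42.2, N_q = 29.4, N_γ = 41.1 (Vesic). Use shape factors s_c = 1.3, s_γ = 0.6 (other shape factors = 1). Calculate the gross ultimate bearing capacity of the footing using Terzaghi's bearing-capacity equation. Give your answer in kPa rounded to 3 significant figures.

q_ult ≈ 2400 kPa

Water table at ground surface, so effective unit weight γ' = 20.6 − 9.81 = 10.79 kN/m³ is used throughout; overburden q = 10.79 × 2.7 = 29.133 kPa; the same γ' applies in the ½γBN_γ term.
Cohesion term c·N_c·s_c = 23 × 42.2 × 1.3 = 1261.8 kPa; surcharge term q·N_q = 29.133 × 29.4 = 856.51 kPa; self-weight term 0.5·γ·B·N_γ·s_γ = 0.5 × 10.79 × 2.11 × 41.1 × 0.6 = 280.72 kPa.
q_ult = 1261.8 + 856.51 + 280.72 = 2399 kPa.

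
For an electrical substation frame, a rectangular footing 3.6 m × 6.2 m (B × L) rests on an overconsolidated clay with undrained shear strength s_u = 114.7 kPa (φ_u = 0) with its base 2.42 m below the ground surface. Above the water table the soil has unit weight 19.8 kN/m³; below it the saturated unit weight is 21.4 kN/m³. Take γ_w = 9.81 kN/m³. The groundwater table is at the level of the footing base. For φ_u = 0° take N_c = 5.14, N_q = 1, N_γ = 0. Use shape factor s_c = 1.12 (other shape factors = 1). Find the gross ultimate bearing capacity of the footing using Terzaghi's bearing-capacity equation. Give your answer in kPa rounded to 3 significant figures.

q = γ·D_f = 19.8 × 2.42 = 47.916 kPa.
c·N_c·s_c = 114.7 × 5.14 × 1.12 = 660.3 kPa
q·N_q = 47.916 × 1 = 47.916 kPa
q_ult = 660.3 + 47.916 = 708.22 kPa.

q_ult ≈ 708 kPa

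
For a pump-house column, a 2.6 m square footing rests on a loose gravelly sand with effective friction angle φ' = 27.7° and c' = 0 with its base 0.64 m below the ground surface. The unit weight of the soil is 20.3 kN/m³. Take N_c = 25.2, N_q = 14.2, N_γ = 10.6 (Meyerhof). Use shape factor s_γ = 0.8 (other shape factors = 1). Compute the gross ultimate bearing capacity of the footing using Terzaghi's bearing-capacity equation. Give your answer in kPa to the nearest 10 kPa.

q_ult ≈ 410 kPa

Effective surcharge at the founding depth q = γ·D_f = 20.3 × 0.64 = 12.992 kPa.
q_ult = q·N_q + 0.5·γ·B·N_γ·s_γ
     = 12.992 × 14.2 + 0.5 × 20.3 × 2.6 × 10.6 × 0.8
     = 184.49 + 223.79 = 408.27 kPa.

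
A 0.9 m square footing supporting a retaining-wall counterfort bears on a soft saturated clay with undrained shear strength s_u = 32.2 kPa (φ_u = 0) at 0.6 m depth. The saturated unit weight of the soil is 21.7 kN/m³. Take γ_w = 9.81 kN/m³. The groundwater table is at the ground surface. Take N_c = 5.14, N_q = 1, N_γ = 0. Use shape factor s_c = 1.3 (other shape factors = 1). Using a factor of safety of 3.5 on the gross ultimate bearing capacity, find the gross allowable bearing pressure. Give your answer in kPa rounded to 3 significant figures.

q_all ≈ 63.5 kPa

Water table at ground surface, so effective unit weight γ' = 21.7 − 9.81 = 11.89 kN/m³ is used throughout; overburden q = 11.89 × 0.6 = 7.134 kPa.
Cohesion term c·N_c·s_c = 32.2 × 5.14 × 1.3 = 215.16 kPa; surcharge term q·N_q = 7.134 × 1 = 7.134 kPa.
q_ult = 215.16 + 7.134 = 222.29 kPa.
q_all = 222.29 / 3.5 = 63.513 kPa.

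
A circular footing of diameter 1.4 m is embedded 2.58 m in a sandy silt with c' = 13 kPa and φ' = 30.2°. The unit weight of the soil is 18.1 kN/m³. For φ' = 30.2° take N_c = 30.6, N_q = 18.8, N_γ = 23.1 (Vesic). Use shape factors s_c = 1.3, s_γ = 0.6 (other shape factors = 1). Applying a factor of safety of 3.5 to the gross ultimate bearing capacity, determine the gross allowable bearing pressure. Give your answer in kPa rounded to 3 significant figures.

q_all ≈ 449 kPa

Overburden at base level: q = 18.1 × 2.58 = 46.698 kPa.
Cohesion term c·N_c·s_c = 13 × 30.6 × 1.3 = 517.14 kPa; surcharge term q·N_q = 46.698 × 18.8 = 877.92 kPa; self-weight term 0.5·γ·B·N_γ·s_γ = 0.5 × 18.1 × 1.4 × 23.1 × 0.6 = 175.61 kPa.
q_ult = 517.14 + 877.92 + 175.61 = 1570.7 kPa.
q_all = q_ult / FS = 1570.7 / 3.5 = 448.76 kPa.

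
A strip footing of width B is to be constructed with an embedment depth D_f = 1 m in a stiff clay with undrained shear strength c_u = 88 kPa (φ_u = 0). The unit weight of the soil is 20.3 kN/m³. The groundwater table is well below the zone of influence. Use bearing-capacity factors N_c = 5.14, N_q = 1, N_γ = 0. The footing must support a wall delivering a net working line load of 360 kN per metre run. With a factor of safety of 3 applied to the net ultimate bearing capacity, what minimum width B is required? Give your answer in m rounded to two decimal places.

B = 2.39 m

Overburden at base level: q = 20.3 × 1 = 20.3 kPa.
Cohesion term c·N_c = 88 × 5.14 = 452.32 kPa; surcharge term q·N_q = 20.3 × 1 = 20.3 kPa.
q_ult = 452.32 + 20.3 = 472.62 kPa.
For φ = 0 the ½γBN_γ term vanishes, so q_ult is independent of B. q_net = 472.62 − 20.3 = 452.32 kPa; q_all(net) = 452.32/3 = 150.77 kPa.
Required width B = w / q_all(net) = 360 / 150.77 = 2.388 m.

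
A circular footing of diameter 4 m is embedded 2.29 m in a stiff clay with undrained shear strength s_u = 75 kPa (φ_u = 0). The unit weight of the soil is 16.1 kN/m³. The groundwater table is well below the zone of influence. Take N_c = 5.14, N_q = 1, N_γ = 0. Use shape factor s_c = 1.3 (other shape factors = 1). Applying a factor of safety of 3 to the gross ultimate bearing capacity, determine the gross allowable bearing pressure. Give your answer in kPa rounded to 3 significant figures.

q = γ·D_f = 16.1 × 2.29 = 36.869 kPa.
c·N_c·s_c = 75 × 5.14 × 1.3 = 501.15 kPa
q·N_q = 36.869 × 1 = 36.869 kPa
q_ult = 501.15 + 36.869 = 538.02 kPa.
q_all = q_ult / FS = 538.02 / 3 = 179.34 kPa.

q_all ≈ 179 kPa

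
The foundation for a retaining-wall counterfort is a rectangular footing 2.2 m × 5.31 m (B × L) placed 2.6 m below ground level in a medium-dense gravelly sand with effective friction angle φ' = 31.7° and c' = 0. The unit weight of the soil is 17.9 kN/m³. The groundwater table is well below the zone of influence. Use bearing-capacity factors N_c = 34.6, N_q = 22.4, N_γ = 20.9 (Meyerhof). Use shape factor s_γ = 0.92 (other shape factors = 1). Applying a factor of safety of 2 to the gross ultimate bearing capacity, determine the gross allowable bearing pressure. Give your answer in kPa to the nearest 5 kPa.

q_all ≈ 710 kPa

Overburden at base level: q = 17.9 × 2.6 = 46.54 kPa.
Surcharge term q·N_q = 46.54 × 22.4 = 1042.5 kPa; self-weight term 0.5·γ·B·N_γ·s_γ = 0.5 × 17.9 × 2.2 × 20.9 × 0.92 = 378.6 kPa.
q_ult = 1042.5 + 378.6 = 1421.1 kPa.
q_all = q_ult / FS = 1421.1 / 2 = 710.55 kPa.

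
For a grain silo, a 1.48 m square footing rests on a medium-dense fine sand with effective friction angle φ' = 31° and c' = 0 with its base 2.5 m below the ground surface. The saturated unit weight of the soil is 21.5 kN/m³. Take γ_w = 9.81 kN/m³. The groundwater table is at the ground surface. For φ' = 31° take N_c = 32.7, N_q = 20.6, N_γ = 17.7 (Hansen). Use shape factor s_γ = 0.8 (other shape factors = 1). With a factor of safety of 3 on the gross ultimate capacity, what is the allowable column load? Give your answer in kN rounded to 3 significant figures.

P_all ≈ 529 kN

With the water table at the surface the whole profile is submerged: γ' = 21.5 − 9.81 = 11.69 kN/m³, so q = γ'·D_f = 29.225 kPa; the same γ' applies in the ½γBN_γ term.
q_ult = q·N_q + 0.5·γ·B·N_γ·s_γ
     = 29.225 × 20.6 + 0.5 × 11.69 × 1.48 × 17.7 × 0.8
     = 602.03 + 122.49 = 724.53 kPa.
Gross allowable pressure q_all = 724.53 / 3 = 241.51 kPa.
Footing area = 2.1904 m², so allowable column load = 241.51 × 2.1904 = 529 kN.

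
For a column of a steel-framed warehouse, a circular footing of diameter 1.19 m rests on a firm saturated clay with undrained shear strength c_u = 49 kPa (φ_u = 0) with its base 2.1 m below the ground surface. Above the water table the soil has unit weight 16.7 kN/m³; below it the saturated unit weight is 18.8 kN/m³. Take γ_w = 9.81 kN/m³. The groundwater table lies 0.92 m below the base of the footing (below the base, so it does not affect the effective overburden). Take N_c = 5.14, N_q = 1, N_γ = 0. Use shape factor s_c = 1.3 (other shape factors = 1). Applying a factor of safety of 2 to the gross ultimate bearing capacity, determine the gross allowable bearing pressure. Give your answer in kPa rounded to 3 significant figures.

Overburden at base level: q = 16.7 × 2.1 = 35.07 kPa.
Cohesion term c·N_c·s_c = 49 × 5.14 × 1.3 = 327.42 kPa; surcharge term q·N_q = 35.07 × 1 = 35.07 kPa.
q_ult = 327.42 + 35.07 = 362.49 kPa.
q_all = q_ult / FS = 362.49 / 2 = 181.24 kPa.

q_all ≈ 181 kPa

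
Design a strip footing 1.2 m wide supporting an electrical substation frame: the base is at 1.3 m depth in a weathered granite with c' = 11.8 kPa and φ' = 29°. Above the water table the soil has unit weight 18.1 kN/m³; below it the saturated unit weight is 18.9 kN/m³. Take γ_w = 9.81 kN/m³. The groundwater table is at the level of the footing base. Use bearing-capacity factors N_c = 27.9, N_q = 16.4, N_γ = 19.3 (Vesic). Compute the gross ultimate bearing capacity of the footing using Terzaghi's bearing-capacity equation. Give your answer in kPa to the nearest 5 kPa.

q = γ·D_f = 18.1 × 1.3 = 23.53 kPa.
For the ½γBN_γ term take γ' = 18.9 − 9.81 = 9.09 kN/m³ (soil below base is submerged).
c·N_c = 11.8 × 27.9 = 329.22 kPa
q·N_q = 23.53 × 16.4 = 385.89 kPa
0.5·γ·B·N_γ = 0.5 × 9.09 × 1.2 × 19.3 = 105.26 kPa
q_ult = 329.22 + 385.89 + 105.26 = 820.37 kPa.

q_ult ≈ 820 kPa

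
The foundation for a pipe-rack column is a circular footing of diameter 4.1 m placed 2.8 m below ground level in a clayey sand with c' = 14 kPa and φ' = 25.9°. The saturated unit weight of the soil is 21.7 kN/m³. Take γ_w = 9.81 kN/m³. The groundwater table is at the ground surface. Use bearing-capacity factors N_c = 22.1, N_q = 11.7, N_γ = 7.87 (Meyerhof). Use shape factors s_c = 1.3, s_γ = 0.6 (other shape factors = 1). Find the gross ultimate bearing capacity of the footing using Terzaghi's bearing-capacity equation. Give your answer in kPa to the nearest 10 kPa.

q_ult ≈ 910 kPa

γ' = 21.7 − 9.81 = 11.89 kN/m³ (submerged throughout). q = 11.89 × 2.8 = 33.292 kPa; the same γ' applies in the ½γBN_γ term.
c·N_c·s_c = 14 × 22.1 × 1.3 = 402.22 kPa
q·N_q = 33.292 × 11.7 = 389.52 kPa
0.5·γ·B·N_γ·s_γ = 0.5 × 11.89 × 4.1 × 7.87 × 0.6 = 115.1 kPa
q_ult = 402.22 + 389.52 + 115.1 = 906.83 kPa.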